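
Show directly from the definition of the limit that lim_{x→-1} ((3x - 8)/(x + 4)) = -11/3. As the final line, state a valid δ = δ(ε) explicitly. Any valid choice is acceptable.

δ = min(3/2, (9/40)ε)

Fix ε > 0. We want δ > 0 with 0 < |x + 1| < δ ⇒ |(3x - 8)/(x + 4) + 11/3| < ε.
Combining over a common denominator, (3x - 8)/(x + 4) + 11/3 = [(3x - 8)·3 − (-11)·(x + 4)] / [3·(x + 4)] = 20(x + 1) / (3(x + 4)).
So |(3x - 8)/(x + 4) + 11/3| = 20|x + 1| / (3·|x + 4|).
Require δ ≤ 3/2, so |x + 4| ≥ |3| − |x + 1| > 3 − 3/2 = 3/2.
Hence |(3x - 8)/(x + 4) + 11/3| < 20|x + 1|/(3·(3/2)) = (40/9)|x + 1|, which is < ε once |x + 1| < (9/40)ε.
Take δ = min(3/2, (9/40)ε). Then 0 < |x + 1| < δ forces both bounds, so |(3x - 8)/(x + 4) + 11/3| < ε.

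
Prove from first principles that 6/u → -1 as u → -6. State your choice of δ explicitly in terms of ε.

δ = min(3, 3ε)

Let ε > 0. We seek δ > 0 such that 0 < |u + 6| < δ implies |6/u + 1| < ε.
|6/u + 1| = 6·|-6 − u|/(6·|u|) = 6|u + 6|/(6|u|).
Require δ ≤ 3 so that |u| > 6 − 3 = 3, hence 6|u| > 18.
Then |6/u + 1| < 6|u + 6|/18, which is < ε when |u + 6| < 3ε.
Take δ = min(3, 3ε). Then 0 < |u + 6| < δ gives both |u + 6| < 3 and |u + 6| < 3ε, so |6/u + 1| < ε.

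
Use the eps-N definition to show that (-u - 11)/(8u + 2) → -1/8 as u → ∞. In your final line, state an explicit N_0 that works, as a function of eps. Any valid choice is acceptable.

N_0 = (43/32)/eps

Fix eps > 0. We seek N_0 > 0 such that u > N_0 implies |(-u - 11)/(8u + 2) + 1/8| < eps.
(-u - 11)/(8u + 2) + 1/8 = (8(-u - 11) − (-1)(8u + 2)) / (8(8u + 2)) = -86/(8(8u + 2)).
For u > 0 we have 8u + 2 > 8u, so |(-u - 11)/(8u + 2) + 1/8| = 86/(8(8u + 2)) < 86/(8·8u) = (43/32)/u.
Thus |(-u - 11)/(8u + 2) + 1/8| < eps whenever u > (43/32)/eps.
Take N_0 = (43/32)/eps. If u > N_0 then |(-u - 11)/(8u + 2) + 1/8| < (43/32)/u < eps.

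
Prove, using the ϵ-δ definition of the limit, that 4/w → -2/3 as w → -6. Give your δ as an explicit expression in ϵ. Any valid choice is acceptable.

Fix ϵ > 0. We seek δ > 0 such that 0 < |w + 6| < δ implies |4/w + 2/3| < ϵ.
|4/w + 2/3| = 4·|-6 − w|/(6·|w|) = 4|w + 6|/(6|w|).
Require δ ≤ 3 so that |w| > 6 − 3 = 3, hence 6|w| > 18.
Then |4/w + 2/3| < 4|w + 6|/18, which is < ϵ when |w + 6| < (9/2)ϵ.
Take δ = min(3, (9/2)ϵ). Then 0 < |w + 6| < δ gives both |w + 6| < 3 and |w + 6| < (9/2)ϵ, so |4/w + 2/3| < ϵ.

δ = min(3, (9/2)ϵ)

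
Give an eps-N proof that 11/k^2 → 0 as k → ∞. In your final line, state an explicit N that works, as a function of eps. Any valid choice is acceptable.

Fix eps > 0. For k ≥ 1, |11/k^2 − 0| = 11/k^2.
11/k^2 < eps ⇔ k^2 > 11/eps ⇔ k > (11/eps)^{1/2}.
Take N = (11/eps)^{1/2}. Then k > N implies 11/k^2 < eps.

N = (11/eps)^{1/2}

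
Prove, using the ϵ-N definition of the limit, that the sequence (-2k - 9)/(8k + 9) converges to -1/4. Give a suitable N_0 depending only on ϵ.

Fix ϵ > 0. For k ≥ 1, |(-2k - 9)/(8k + 9) + 1/4| = |-54|/(8(8k + 9)) = 54/(8(8k + 9)).
Since 8k + 9 ≥ 8k for k ≥ 1, this is ≤ 54/(8·8k) = (27/32)/k.
So |(-2k - 9)/(8k + 9) + 1/4| < ϵ whenever k > (27/32)/ϵ.
Take N_0 = (27/32)/ϵ. If k > N_0 then |(-2k - 9)/(8k + 9) + 1/4| ≤ (27/32)/k < ϵ.

N_0 = (27/32)/ϵ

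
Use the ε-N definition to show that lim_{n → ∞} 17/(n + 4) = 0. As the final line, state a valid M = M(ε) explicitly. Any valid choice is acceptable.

Suppose ε > 0. For n ≥ 1, |17/(n + 4) − 0| = 17/(n + 4) ≤ 17/n.
We need 17/n < ε, i.e. n > 17/ε.
Take M = 17/ε. If n > M then |17/(n + 4)| ≤ 17/n < ε.

M = 17/ε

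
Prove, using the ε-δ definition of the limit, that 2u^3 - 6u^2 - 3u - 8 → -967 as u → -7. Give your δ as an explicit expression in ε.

δ = min(2, ε/479)

Let ε > 0 be given. We want δ > 0 such that 0 < |u + 7| < δ implies |(2u^3 - 6u^2 - 3u - 8) + 967| < ε.
(2u^3 - 6u^2 - 3u - 8) + 967 = 2u^3 - 6u^2 - 3u + 959 = (u + 7)(2u^2 - 20u + 137).
So |(2u^3 - 6u^2 - 3u - 8) + 967| = |u + 7|·|2u^2 - 20u + 137|.
Assume first that |u + 7| < 2, so |u| < 9. Then |2u^2 - 20u + 137| ≤ 2·9^2 + 20·9 + 137 = 479.
Hence |(2u^3 - 6u^2 - 3u - 8) + 967| ≤ 479|u + 7| < ε provided |u + 7| < ε/479.
Choosing δ = min(2, ε/479) ensures both conditions, hence |(2u^3 - 6u^2 - 3u - 8) + 967| < ε.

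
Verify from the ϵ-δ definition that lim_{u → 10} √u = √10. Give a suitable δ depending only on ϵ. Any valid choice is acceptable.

δ = min(10, √10·ϵ)

Suppose ϵ > 0. We want δ > 0 such that 0 < |u − 10| < δ implies |√u − √10| < ϵ.
Multiplying by the conjugate, |√u − √10| = |u − 10|/(√u + √10).
Restrict δ ≤ 10 so that |u − 10| < 10 forces u > 0, and then √u + √10 > √10.
Hence |√u − √10| < |u − 10|/√10, which is < ϵ once |u − 10| < √10·ϵ.
Take δ = min(10, √10·ϵ). If 0 < |u − 10| < δ then u > 0 and |√u − √10| < |u − 10|/√10 < ϵ.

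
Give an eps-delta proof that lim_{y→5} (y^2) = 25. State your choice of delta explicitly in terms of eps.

delta = min(1, eps/11)

Suppose eps > 0. We seek delta > 0 with 0 < |y − 5| < delta ⇒ |y^2 − 25| < eps.
Factor: y^2 − 25 = (y − 5)(y + 5), so |y^2 − 25| = |y − 5|·|y + 5|.
Restrict delta ≤ 1. Then |y − 5| < 1 gives |y| < 6, so by the triangle inequality |y + 5| ≤ 6 + 5 = 11.
Hence |y^2 − 25| ≤ 11|y − 5|, which is < eps once |y − 5| < eps/11.
Take delta = min(1, eps/11). If 0 < |y − 5| < delta then both bounds hold and |y^2 − 25| ≤ 11|y − 5| < 11·(eps/11) = eps.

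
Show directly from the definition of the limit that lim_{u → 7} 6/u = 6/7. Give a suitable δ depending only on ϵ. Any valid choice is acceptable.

δ = min(7/2, (49/12)ϵ)

Let ϵ > 0 be given. We seek δ > 0 such that 0 < |u − 7| < δ implies |6/u − (6/7)| < ϵ.
|6/u − (6/7)| = 6·|7 − u|/(7·|u|) = 6|u − 7|/(7|u|).
Restrict δ ≤ 7/2. Then |u − 7| < 7/2 gives |u| > 7/2, so 7|u| > 49/2.
Then |6/u − (6/7)| < 6|u − 7|/(49/2), which is < ϵ when |u − 7| < (49/12)ϵ.
Take δ = min(7/2, (49/12)ϵ). Then 0 < |u − 7| < δ gives both |u − 7| < 7/2 and |u − 7| < (49/12)ϵ, so |6/u − (6/7)| < ϵ.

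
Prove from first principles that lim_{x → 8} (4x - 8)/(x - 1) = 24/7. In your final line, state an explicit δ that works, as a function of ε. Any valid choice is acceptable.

δ = min(7/2, (49/8)ε)

Fix ε > 0. We want δ > 0 with 0 < |x − 8| < δ ⇒ |(4x - 8)/(x - 1) − (24/7)| < ε.
Combining over a common denominator, (4x - 8)/(x - 1) − (24/7) = [(4x - 8)·7 − 24·(x - 1)] / [7·(x - 1)] = 4(x − 8) / (7(x - 1)).
So |(4x - 8)/(x - 1) − (24/7)| = 4|x − 8| / (7·|x − 1|).
Require δ ≤ 7/2, so |x − 1| ≥ |7| − |x − 8| > 7 − 7/2 = 7/2.
Hence |(4x - 8)/(x - 1) − (24/7)| < 4|x − 8|/(7·(7/2)) = (8/49)|x − 8|, which is < ε once |x − 8| < (49/8)ε.
Take δ = min(7/2, (49/8)ε). Then 0 < |x − 8| < δ forces both bounds, so |(4x - 8)/(x - 1) − (24/7)| < ε.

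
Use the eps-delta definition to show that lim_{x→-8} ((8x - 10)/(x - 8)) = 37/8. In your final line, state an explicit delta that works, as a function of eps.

Let eps > 0. We want delta > 0 with 0 < |x + 8| < delta ⇒ |(8x - 10)/(x - 8) − (37/8)| < eps.
Combining over a common denominator, (8x - 10)/(x - 8) − (37/8) = [(8x - 10)·(-16) − (-74)·(x - 8)] / [(-16)·(x - 8)] = -54(x + 8) / ((-16)(x - 8)).
So |(8x - 10)/(x - 8) − (37/8)| = 54|x + 8| / (16·|x − 8|).
Require delta ≤ 8, so |x − 8| ≥ |-16| − |x + 8| > 16 − 8 = 8.
Hence |(8x - 10)/(x - 8) − (37/8)| < 54|x + 8|/(16·8) = (27/64)|x + 8|, which is < eps once |x + 8| < (64/27)eps.
Take delta = min(8, (64/27)eps). Then 0 < |x + 8| < delta forces both bounds, so |(8x - 10)/(x - 8) − (37/8)| < eps.

delta = min(8, (64/27)eps)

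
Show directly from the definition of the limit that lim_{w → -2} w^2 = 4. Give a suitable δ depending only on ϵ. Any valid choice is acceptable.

Let ϵ > 0. We seek δ > 0 with 0 < |w + 2| < δ ⇒ |w^2 − 4| < ϵ.
Factor: w^2 − 4 = (w + 2)(w - 2), so |w^2 − 4| = |w + 2|·|w - 2|.
Restrict δ ≤ 1. Then |w + 2| < 1 gives |w| < 3, so by the triangle inequality |w - 2| ≤ 3 + 2 = 5.
Hence |w^2 − 4| ≤ 5|w + 2|, which is < ϵ once |w + 2| < ϵ/5.
Take δ = min(1, ϵ/5). If 0 < |w + 2| < δ then both bounds hold and |w^2 − 4| ≤ 5|w + 2| < 5·(ϵ/5) = ϵ.

δ = min(1, ϵ/5)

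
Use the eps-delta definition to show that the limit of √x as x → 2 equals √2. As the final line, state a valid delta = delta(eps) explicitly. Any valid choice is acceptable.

delta = min(2, √2·eps)

Let eps > 0 be given. We want delta > 0 such that 0 < |x − 2| < delta implies |√x − √2| < eps.
Rationalise: √x − √2 = (x − 2)/(√x + √2), so |√x − √2| = |x − 2|/(√x + √2).
Restrict delta ≤ 2 so that |x − 2| < 2 forces x > 0, and then √x + √2 > √2.
Hence |√x − √2| < |x − 2|/√2, which is < eps once |x − 2| < √2·eps.
Take delta = min(2, √2·eps). If 0 < |x − 2| < delta then x > 0 and |√x − √2| < |x − 2|/√2 < eps.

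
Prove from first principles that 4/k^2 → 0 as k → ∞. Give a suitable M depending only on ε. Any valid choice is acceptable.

M = (4/ε)^{1/2}

Suppose ε > 0. For k ≥ 1, |4/k^2 − 0| = 4/k^2.
4/k^2 < ε ⇔ k^2 > 4/ε ⇔ k > (4/ε)^{1/2}.
Take M = (4/ε)^{1/2}. Then k > M implies 4/k^2 < ε.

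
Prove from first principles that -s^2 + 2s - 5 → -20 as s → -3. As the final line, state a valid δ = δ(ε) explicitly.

δ = min(1, ε/9)

Let ε > 0 be given. We want δ > 0 such that 0 < |s + 3| < δ implies |(-s^2 + 2s - 5) + 20| < ε.
(-s^2 + 2s - 5) + 20 = -s^2 + 2s + 15 = (s + 3)(-s + 5).
So |(-s^2 + 2s - 5) + 20| = |s + 3|·|-s + 5|.
Assume first that |s + 3| < 1, so |s| < 4. Then |-s + 5| ≤ 4 + 5 = 9.
Hence |(-s^2 + 2s - 5) + 20| ≤ 9|s + 3| < ε provided |s + 3| < ε/9.
Take δ = min(1, ε/9). Then 0 < |s + 3| < δ gives both |s + 3| < 1 and |s + 3| < ε/9, so |(-s^2 + 2s - 5) + 20| < ε.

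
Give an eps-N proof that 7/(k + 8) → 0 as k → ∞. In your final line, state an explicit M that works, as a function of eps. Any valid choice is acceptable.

Let eps > 0. For k ≥ 1, |7/(k + 8) − 0| = 7/(k + 8) ≤ 7/k.
We need 7/k < eps, i.e. k > 7/eps.
Take M = 7/eps. If k > M then |7/(k + 8)| ≤ 7/k < eps.

M = 7/eps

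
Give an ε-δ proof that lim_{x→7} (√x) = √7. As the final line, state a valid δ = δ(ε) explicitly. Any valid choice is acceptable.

Fix ε > 0. We want δ > 0 such that 0 < |x − 7| < δ implies |√x − √7| < ε.
Rationalise: √x − √7 = (x − 7)/(√x + √7), so |√x − √7| = |x − 7|/(√x + √7).
Restrict δ ≤ 7 so that |x − 7| < 7 forces x > 0, and then √x + √7 > √7.
Hence |√x − √7| < |x − 7|/√7, which is < ε once |x − 7| < √7·ε.
Take δ = min(7, √7·ε). If 0 < |x − 7| < δ then x > 0 and |√x − √7| < |x − 7|/√7 < ε.

δ = min(7, √7·ε)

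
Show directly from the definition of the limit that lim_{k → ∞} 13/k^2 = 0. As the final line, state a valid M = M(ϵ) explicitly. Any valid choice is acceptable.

M = (13/ϵ)^{1/2}

Suppose ϵ > 0. For k ≥ 1, |13/k^2 − 0| = 13/k^2.
13/k^2 < ϵ ⇔ k^2 > 13/ϵ ⇔ k > (13/ϵ)^{1/2}.
Take M = (13/ϵ)^{1/2}. Then k > M implies 13/k^2 < ϵ.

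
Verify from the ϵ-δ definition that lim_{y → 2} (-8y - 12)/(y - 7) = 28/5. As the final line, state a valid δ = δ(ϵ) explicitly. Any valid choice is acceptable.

Fix ϵ > 0. We want δ > 0 with 0 < |y − 2| < δ ⇒ |(-8y - 12)/(y - 7) − (28/5)| < ϵ.
Combining over a common denominator, (-8y - 12)/(y - 7) − (28/5) = [(-8y - 12)·(-5) − (-28)·(y - 7)] / [(-5)·(y - 7)] = 68(y − 2) / ((-5)(y - 7)).
So |(-8y - 12)/(y - 7) − (28/5)| = 68|y − 2| / (5·|y − 7|).
Require δ ≤ 5/2, so |y − 7| ≥ |-5| − |y − 2| > 5 − 5/2 = 5/2.
Hence |(-8y - 12)/(y - 7) − (28/5)| < 68|y − 2|/(5·(5/2)) = (136/25)|y − 2|, which is < ϵ once |y − 2| < (25/136)ϵ.
Take δ = min(5/2, (25/136)ϵ). Then 0 < |y − 2| < δ forces both bounds, so |(-8y - 12)/(y - 7) − (28/5)| < ϵ.

δ = min(5/2, (25/136)ϵ)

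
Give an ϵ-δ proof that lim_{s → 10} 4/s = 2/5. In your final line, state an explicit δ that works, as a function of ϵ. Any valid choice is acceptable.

δ = min(5, (25/2)ϵ)

Fix ϵ > 0. We seek δ > 0 such that 0 < |s − 10| < δ implies |4/s − (2/5)| < ϵ.
|4/s − (2/5)| = 4·|10 − s|/(10·|s|) = 4|s − 10|/(10|s|).
Restrict δ ≤ 5. Then |s − 10| < 5 gives |s| > 5, so 10|s| > 50.
Then |4/s − (2/5)| < 4|s − 10|/50, which is < ϵ when |s − 10| < (25/2)ϵ.
Take δ = min(5, (25/2)ϵ). Then 0 < |s − 10| < δ gives both |s − 10| < 5 and |s − 10| < (25/2)ϵ, so |4/s − (2/5)| < ϵ.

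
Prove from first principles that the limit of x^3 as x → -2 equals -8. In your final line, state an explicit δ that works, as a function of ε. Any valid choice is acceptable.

δ = min(1, ε/19)

Suppose ε > 0. We seek δ > 0 with 0 < |x + 2| < δ ⇒ |x^3 + 8| < ε.
Factor: x^3 + 8 = (x + 2)(x^2 - 2x + 4), so |x^3 + 8| = |x + 2|·|x^2 - 2x + 4|.
Impose δ ≤ 1 so that |x| < 3; then |x^2 - 2x + 4| ≤ 19.
Hence |x^3 + 8| ≤ 19|x + 2|, which is < ε once |x + 2| < ε/19.
Take δ = min(1, ε/19). If 0 < |x + 2| < δ then both bounds hold and |x^3 + 8| ≤ 19|x + 2| < 19·(ε/19) = ε.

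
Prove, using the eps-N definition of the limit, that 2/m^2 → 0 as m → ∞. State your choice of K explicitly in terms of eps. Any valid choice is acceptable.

K = (2/eps)^{1/2}

Fix eps > 0. For m ≥ 1, |2/m^2 − 0| = 2/m^2.
2/m^2 < eps ⇔ m^2 > 2/eps ⇔ m > (2/eps)^{1/2}.
Take K = (2/eps)^{1/2}. Then m > K implies 2/m^2 < eps.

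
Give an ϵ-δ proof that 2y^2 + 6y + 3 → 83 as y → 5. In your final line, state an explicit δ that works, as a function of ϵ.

δ = min(2, ϵ/30)

Fix ϵ > 0. We want δ > 0 such that 0 < |y − 5| < δ implies |(2y^2 + 6y + 3) − 83| < ϵ.
(2y^2 + 6y + 3) − 83 = 2y^2 + 6y - 80 = (y − 5)(2y + 16).
So |(2y^2 + 6y + 3) − 83| = |y − 5|·|2y + 16|.
Require δ ≤ 2. Then |y − 5| < 2 gives |y| < 7, and by the triangle inequality |2y + 16| ≤ 2·7 + 16 = 30.
Hence |(2y^2 + 6y + 3) − 83| ≤ 30|y − 5| < ϵ provided |y − 5| < ϵ/30.
Choosing δ = min(2, ϵ/30) ensures both conditions, hence |(2y^2 + 6y + 3) − 83| < ϵ.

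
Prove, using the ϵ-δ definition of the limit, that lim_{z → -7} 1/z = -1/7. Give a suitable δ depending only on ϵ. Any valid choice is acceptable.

Let ϵ > 0. We seek δ > 0 such that 0 < |z + 7| < δ implies |1/z + 1/7| < ϵ.
|1/z + 1/7| = |-7 − z|/(7·|z|) = |z + 7|/(7|z|).
Require δ ≤ 7/2 so that |z| > 7 − 7/2 = 7/2, hence 7|z| > 49/2.
Then |1/z + 1/7| < |z + 7|/(49/2), which is < ϵ when |z + 7| < (49/2)ϵ.
Take δ = min(7/2, (49/2)ϵ). Then 0 < |z + 7| < δ gives both |z + 7| < 7/2 and |z + 7| < (49/2)ϵ, so |1/z + 1/7| < ϵ.

δ = min(7/2, (49/2)ϵ)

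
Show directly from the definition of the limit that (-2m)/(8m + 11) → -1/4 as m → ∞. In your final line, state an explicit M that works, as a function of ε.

M = (11/32)/ε

Let ε > 0. For m ≥ 1, |(-2m)/(8m + 11) + 1/4| = |22|/(8(8m + 11)) = 22/(8(8m + 11)).
Since 8m + 11 ≥ 8m for m ≥ 1, this is ≤ 22/(8·8m) = (11/32)/m.
So |(-2m)/(8m + 11) + 1/4| < ε whenever m > (11/32)/ε.
Take M = (11/32)/ε. If m > M then |(-2m)/(8m + 11) + 1/4| ≤ (11/32)/m < ε.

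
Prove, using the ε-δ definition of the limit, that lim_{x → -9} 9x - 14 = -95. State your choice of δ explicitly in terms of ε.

δ = ε/9

Let ε > 0 be given. We need δ > 0 so that 0 < |x + 9| < δ implies |(9x - 14) + 95| < ε.
|(9x - 14) + 95| = |9x + 81| = 9|x + 9|.
So 9|x + 9| < ε exactly when |x + 9| < ε/9.
Choosing δ = ε/9 gives |(9x - 14) + 95| = 9|x + 9| < ε whenever |x + 9| < δ.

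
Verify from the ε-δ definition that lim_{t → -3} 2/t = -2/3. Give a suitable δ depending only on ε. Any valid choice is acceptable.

δ = min(3/2, (9/4)ε)

Let ε > 0. We seek δ > 0 such that 0 < |t + 3| < δ implies |2/t + 2/3| < ε.
|2/t + 2/3| = 2·|-3 − t|/(3·|t|) = 2|t + 3|/(3|t|).
Require δ ≤ 3/2 so that |t| > 3 − 3/2 = 3/2, hence 3|t| > 9/2.
Then |2/t + 2/3| < 2|t + 3|/(9/2), which is < ε when |t + 3| < (9/4)ε.
Take δ = min(3/2, (9/4)ε). Then 0 < |t + 3| < δ gives both |t + 3| < 3/2 and |t + 3| < (9/4)ε, so |2/t + 2/3| < ε.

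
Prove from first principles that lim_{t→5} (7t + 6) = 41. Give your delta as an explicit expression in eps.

delta = eps/7

Let eps > 0 be given. We need delta > 0 so that 0 < |t − 5| < delta implies |(7t + 6) − 41| < eps.
Since (7t + 6) − 41 = 7(t − 5), we have |(7t + 6) − 41| = 7|t − 5|.
So 7|t − 5| < eps exactly when |t − 5| < eps/7.
Choosing delta = eps/7 gives |(7t + 6) − 41| = 7|t − 5| < eps whenever |t − 5| < delta.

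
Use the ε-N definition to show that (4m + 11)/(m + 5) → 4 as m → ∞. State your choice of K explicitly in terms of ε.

K = 9/ε

Let ε > 0. For m ≥ 1, |(4m + 11)/(m + 5) − 4| = |-9|/((m + 5)) = 9/((m + 5)).
Since m + 5 ≥ m for m ≥ 1, this is ≤ 9/(m) = 9/m.
So |(4m + 11)/(m + 5) − 4| < ε whenever m > 9/ε.
Take K = 9/ε. If m > K then |(4m + 11)/(m + 5) − 4| ≤ 9/m < ε.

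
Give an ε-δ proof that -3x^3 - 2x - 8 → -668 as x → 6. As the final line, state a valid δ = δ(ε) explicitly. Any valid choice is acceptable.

δ = min(2, ε/446)

Let ε > 0 be given. We want δ > 0 such that 0 < |x − 6| < δ implies |(-3x^3 - 2x - 8) + 668| < ε.
(-3x^3 - 2x - 8) + 668 = -3x^3 - 2x + 660 = (x − 6)(-3x^2 - 18x - 110).
So |(-3x^3 - 2x - 8) + 668| = |x − 6|·|-3x^2 - 18x - 110|.
Assume first that |x − 6| < 2, so |x| < 8. Then |-3x^2 - 18x - 110| ≤ 3·8^2 + 18·8 + 110 = 446.
Hence |(-3x^3 - 2x - 8) + 668| ≤ 446|x − 6| < ε provided |x − 6| < ε/446.
Take δ = min(2, ε/446). Then 0 < |x − 6| < δ gives both |x − 6| < 2 and |x − 6| < ε/446, so |(-3x^3 - 2x - 8) + 668| < ε.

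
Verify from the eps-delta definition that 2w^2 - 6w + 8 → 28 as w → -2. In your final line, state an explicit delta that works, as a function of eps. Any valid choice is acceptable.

delta = min(1, eps/16)

Fix eps > 0. We want delta > 0 such that 0 < |w + 2| < delta implies |(2w^2 - 6w + 8) − 28| < eps.
(2w^2 - 6w + 8) − 28 = 2w^2 - 6w - 20 = (w + 2)(2w - 10).
So |(2w^2 - 6w + 8) − 28| = |w + 2|·|2w - 10|.
Require delta ≤ 1. Then |w + 2| < 1 gives |w| < 3, and by the triangle inequality |2w - 10| ≤ 2·3 + 10 = 16.
Hence |(2w^2 - 6w + 8) − 28| ≤ 16|w + 2| < eps provided |w + 2| < eps/16.
Take delta = min(1, eps/16). Then 0 < |w + 2| < delta gives both |w + 2| < 1 and |w + 2| < eps/16, so |(2w^2 - 6w + 8) − 28| < eps.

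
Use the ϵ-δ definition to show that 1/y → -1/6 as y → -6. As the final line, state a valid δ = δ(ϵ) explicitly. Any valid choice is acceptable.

δ = min(3, 18ϵ)

Let ϵ > 0 be given. We seek δ > 0 such that 0 < |y + 6| < δ implies |1/y + 1/6| < ϵ.
|1/y + 1/6| = |-6 − y|/(6·|y|) = |y + 6|/(6|y|).
Restrict δ ≤ 3. Then |y + 6| < 3 gives |y| > 3, so 6|y| > 18.
Then |1/y + 1/6| < |y + 6|/18, which is < ϵ when |y + 6| < 18ϵ.
Take δ = min(3, 18ϵ). Then 0 < |y + 6| < δ gives both |y + 6| < 3 and |y + 6| < 18ϵ, so |1/y + 1/6| < ϵ.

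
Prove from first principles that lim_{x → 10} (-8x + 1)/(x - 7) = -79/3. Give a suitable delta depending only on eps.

delta = min(3/2, (9/110)eps)

Let eps > 0 be given. We want delta > 0 with 0 < |x − 10| < delta ⇒ |(-8x + 1)/(x - 7) + 79/3| < eps.
Combining over a common denominator, (-8x + 1)/(x - 7) + 79/3 = [(-8x + 1)·3 − (-79)·(x - 7)] / [3·(x - 7)] = 55(x − 10) / (3(x - 7)).
So |(-8x + 1)/(x - 7) + 79/3| = 55|x − 10| / (3·|x − 7|).
Require delta ≤ 3/2, so |x − 7| ≥ |3| − |x − 10| > 3 − 3/2 = 3/2.
Hence |(-8x + 1)/(x - 7) + 79/3| < 55|x − 10|/(3·(3/2)) = (110/9)|x − 10|, which is < eps once |x − 10| < (9/110)eps.
Take delta = min(3/2, (9/110)eps). Then 0 < |x − 10| < delta forces both bounds, so |(-8x + 1)/(x - 7) + 79/3| < eps.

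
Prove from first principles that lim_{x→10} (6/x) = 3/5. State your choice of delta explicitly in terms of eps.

delta = min(5, (25/3)eps)

Suppose eps > 0. We seek delta > 0 such that 0 < |x − 10| < delta implies |6/x − (3/5)| < eps.
|6/x − (3/5)| = 6·|10 − x|/(10·|x|) = 6|x − 10|/(10|x|).
Require delta ≤ 5 so that |x| > 10 − 5 = 5, hence 10|x| > 50.
Then |6/x − (3/5)| < 6|x − 10|/50, which is < eps when |x − 10| < (25/3)eps.
Take delta = min(5, (25/3)eps). Then 0 < |x − 10| < delta gives both |x − 10| < 5 and |x − 10| < (25/3)eps, so |6/x − (3/5)| < eps.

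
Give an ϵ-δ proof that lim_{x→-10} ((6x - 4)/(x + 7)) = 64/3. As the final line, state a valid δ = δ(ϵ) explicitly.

Let ϵ > 0 be given. We want δ > 0 with 0 < |x + 10| < δ ⇒ |(6x - 4)/(x + 7) − (64/3)| < ϵ.
Combining over a common denominator, (6x - 4)/(x + 7) − (64/3) = [(6x - 4)·(-3) − (-64)·(x + 7)] / [(-3)·(x + 7)] = 46(x + 10) / ((-3)(x + 7)).
So |(6x - 4)/(x + 7) − (64/3)| = 46|x + 10| / (3·|x + 7|).
Restrict δ ≤ 3/2. Then |x + 10| < 3/2 gives |x + 7| = |(x + 10) + (-3)| ≥ 3 − 3/2 = 3/2.
Hence |(6x - 4)/(x + 7) − (64/3)| < 46|x + 10|/(3·(3/2)) = (92/9)|x + 10|, which is < ϵ once |x + 10| < (9/92)ϵ.
Take δ = min(3/2, (9/92)ϵ). Then 0 < |x + 10| < δ forces both bounds, so |(6x - 4)/(x + 7) − (64/3)| < ϵ.

δ = min(3/2, (9/92)ϵ)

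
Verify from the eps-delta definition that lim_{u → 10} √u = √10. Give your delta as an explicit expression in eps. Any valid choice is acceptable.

delta = min(10, √10·eps)

Let eps > 0. We want delta > 0 such that 0 < |u − 10| < delta implies |√u − √10| < eps.
Multiplying by the conjugate, |√u − √10| = |u − 10|/(√u + √10).
Restrict delta ≤ 10 so that |u − 10| < 10 forces u > 0, and then √u + √10 > √10.
Hence |√u − √10| < |u − 10|/√10, which is < eps once |u − 10| < √10·eps.
Take delta = min(10, √10·eps). If 0 < |u − 10| < delta then u > 0 and |√u − √10| < |u − 10|/√10 < eps.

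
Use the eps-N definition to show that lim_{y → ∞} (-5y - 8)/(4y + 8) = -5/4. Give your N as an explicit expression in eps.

Suppose eps > 0. We seek N > 0 such that y > N implies |(-5y - 8)/(4y + 8) + 5/4| < eps.
(-5y - 8)/(4y + 8) + 5/4 = (4(-5y - 8) − (-5)(4y + 8)) / (4(4y + 8)) = 8/(4(4y + 8)).
For y > 0 we have 4y + 8 > 4y, so |(-5y - 8)/(4y + 8) + 5/4| = 8/(4(4y + 8)) < 8/(4·4y) = (1/2)/y.
Thus |(-5y - 8)/(4y + 8) + 5/4| < eps whenever y > (1/2)/eps.
Take N = (1/2)/eps. If y > N then |(-5y - 8)/(4y + 8) + 5/4| < (1/2)/y < eps.

N = (1/2)/eps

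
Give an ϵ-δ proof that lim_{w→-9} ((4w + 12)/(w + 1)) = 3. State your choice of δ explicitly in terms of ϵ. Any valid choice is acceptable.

δ = min(4, 4ϵ)

Suppose ϵ > 0. We want δ > 0 with 0 < |w + 9| < δ ⇒ |(4w + 12)/(w + 1) − 3| < ϵ.
Combining over a common denominator, (4w + 12)/(w + 1) − 3 = [(4w + 12)·(-8) − (-24)·(w + 1)] / [(-8)·(w + 1)] = -8(w + 9) / ((-8)(w + 1)).
So |(4w + 12)/(w + 1) − 3| = 8|w + 9| / (8·|w + 1|).
Restrict δ ≤ 4. Then |w + 9| < 4 gives |w + 1| = |(w + 9) + (-8)| ≥ 8 − 4 = 4.
Hence |(4w + 12)/(w + 1) − 3| < 8|w + 9|/(8·4) = (1/4)|w + 9|, which is < ϵ once |w + 9| < 4ϵ.
Take δ = min(4, 4ϵ). Then 0 < |w + 9| < δ forces both bounds, so |(4w + 12)/(w + 1) − 3| < ϵ.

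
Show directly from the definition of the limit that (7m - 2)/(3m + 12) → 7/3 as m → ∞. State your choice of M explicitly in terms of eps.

Let eps > 0 be given. For m ≥ 1, |(7m - 2)/(3m + 12) − (7/3)| = |-90|/(3(3m + 12)) = 90/(3(3m + 12)).
Since 3m + 12 ≥ 3m for m ≥ 1, this is ≤ 90/(3·3m) = 10/m.
So |(7m - 2)/(3m + 12) − (7/3)| < eps whenever m > 10/eps.
Take M = 10/eps. If m > M then |(7m - 2)/(3m + 12) − (7/3)| ≤ 10/m < eps.

M = 10/eps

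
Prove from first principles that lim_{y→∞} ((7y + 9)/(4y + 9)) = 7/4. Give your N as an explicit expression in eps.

Suppose eps > 0. We seek N > 0 such that y > N implies |(7y + 9)/(4y + 9) − (7/4)| < eps.
(7y + 9)/(4y + 9) − (7/4) = (4(7y + 9) − 7(4y + 9)) / (4(4y + 9)) = -27/(4(4y + 9)).
For y > 0 we have 4y + 9 > 4y, so |(7y + 9)/(4y + 9) − (7/4)| = 27/(4(4y + 9)) < 27/(4·4y) = (27/16)/y.
Thus |(7y + 9)/(4y + 9) − (7/4)| < eps whenever y > (27/16)/eps.
Take N = (27/16)/eps. If y > N then |(7y + 9)/(4y + 9) − (7/4)| < (27/16)/y < eps.

N = (27/16)/eps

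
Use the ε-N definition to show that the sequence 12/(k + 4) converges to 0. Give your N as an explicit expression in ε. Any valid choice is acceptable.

N = 12/ε

Fix ε > 0. For k ≥ 1, |12/(k + 4) − 0| = 12/(k + 4) ≤ 12/k.
We need 12/k < ε, i.e. k > 12/ε.
Take N = 12/ε. If k > N then |12/(k + 4)| ≤ 12/k < ε.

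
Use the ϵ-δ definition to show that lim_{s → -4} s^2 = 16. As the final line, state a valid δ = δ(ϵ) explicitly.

δ = min(1, ϵ/9)

Suppose ϵ > 0. We seek δ > 0 with 0 < |s + 4| < δ ⇒ |s^2 − 16| < ϵ.
Factor: s^2 − 16 = (s + 4)(s - 4), so |s^2 − 16| = |s + 4|·|s - 4|.
Impose δ ≤ 1 so that |s| < 5; then |s - 4| ≤ 9.
Hence |s^2 − 16| ≤ 9|s + 4|, which is < ϵ once |s + 4| < ϵ/9.
Take δ = min(1, ϵ/9). If 0 < |s + 4| < δ then both bounds hold and |s^2 − 16| ≤ 9|s + 4| < 9·(ϵ/9) = ϵ.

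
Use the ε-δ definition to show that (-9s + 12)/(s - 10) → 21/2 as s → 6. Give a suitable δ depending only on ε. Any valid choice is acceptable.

Let ε > 0. We want δ > 0 with 0 < |s − 6| < δ ⇒ |(-9s + 12)/(s - 10) − (21/2)| < ε.
Combining over a common denominator, (-9s + 12)/(s - 10) − (21/2) = [(-9s + 12)·(-4) − (-42)·(s - 10)] / [(-4)·(s - 10)] = 78(s − 6) / ((-4)(s - 10)).
So |(-9s + 12)/(s - 10) − (21/2)| = 78|s − 6| / (4·|s − 10|).
Require δ ≤ 2, so |s − 10| ≥ |-4| − |s − 6| > 4 − 2 = 2.
Hence |(-9s + 12)/(s - 10) − (21/2)| < 78|s − 6|/(4·2) = (39/4)|s − 6|, which is < ε once |s − 6| < (4/39)ε.
Take δ = min(2, (4/39)ε). Then 0 < |s − 6| < δ forces both bounds, so |(-9s + 12)/(s - 10) − (21/2)| < ε.

δ = min(2, (4/39)ε)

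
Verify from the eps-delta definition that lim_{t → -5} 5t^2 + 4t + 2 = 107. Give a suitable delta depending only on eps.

Let eps > 0. We want delta > 0 such that 0 < |t + 5| < delta implies |(5t^2 + 4t + 2) − 107| < eps.
(5t^2 + 4t + 2) − 107 = 5t^2 + 4t - 105 = (t + 5)(5t - 21).
So |(5t^2 + 4t + 2) − 107| = |t + 5|·|5t - 21|.
Require delta ≤ 1. Then |t + 5| < 1 gives |t| < 6, and by the triangle inequality |5t - 21| ≤ 5·6 + 21 = 51.
Hence |(5t^2 + 4t + 2) − 107| ≤ 51|t + 5| < eps provided |t + 5| < eps/51.
Take delta = min(1, eps/51). Then 0 < |t + 5| < delta gives both |t + 5| < 1 and |t + 5| < eps/51, so |(5t^2 + 4t + 2) − 107| < eps.

delta = min(1, eps/51)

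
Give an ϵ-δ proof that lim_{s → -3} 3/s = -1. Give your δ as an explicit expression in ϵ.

δ = min(3/2, (3/2)ϵ)

Let ϵ > 0 be given. We seek δ > 0 such that 0 < |s + 3| < δ implies |3/s + 1| < ϵ.
|3/s + 1| = 3·|-3 − s|/(3·|s|) = 3|s + 3|/(3|s|).
Restrict δ ≤ 3/2. Then |s + 3| < 3/2 gives |s| > 3/2, so 3|s| > 9/2.
Then |3/s + 1| < 3|s + 3|/(9/2), which is < ϵ when |s + 3| < (3/2)ϵ.
Take δ = min(3/2, (3/2)ϵ). Then 0 < |s + 3| < δ gives both |s + 3| < 3/2 and |s + 3| < (3/2)ϵ, so |3/s + 1| < ϵ.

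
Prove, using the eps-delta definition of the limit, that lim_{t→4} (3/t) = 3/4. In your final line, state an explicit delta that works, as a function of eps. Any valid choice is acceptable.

Fix eps > 0. We seek delta > 0 such that 0 < |t − 4| < delta implies |3/t − (3/4)| < eps.
|3/t − (3/4)| = 3·|4 − t|/(4·|t|) = 3|t − 4|/(4|t|).
Require delta ≤ 2 so that |t| > 4 − 2 = 2, hence 4|t| > 8.
Then |3/t − (3/4)| < 3|t − 4|/8, which is < eps when |t − 4| < (8/3)eps.
Take delta = min(2, (8/3)eps). Then 0 < |t − 4| < delta gives both |t − 4| < 2 and |t − 4| < (8/3)eps, so |3/t − (3/4)| < eps.

delta = min(2, (8/3)eps)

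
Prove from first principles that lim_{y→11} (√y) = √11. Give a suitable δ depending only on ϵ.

Let ϵ > 0 be given. We want δ > 0 such that 0 < |y − 11| < δ implies |√y − √11| < ϵ.
Rationalise: √y − √11 = (y − 11)/(√y + √11), so |√y − √11| = |y − 11|/(√y + √11).
Restrict δ ≤ 11 so that |y − 11| < 11 forces y > 0, and then √y + √11 > √11.
Hence |√y − √11| < |y − 11|/√11, which is < ϵ once |y − 11| < √11·ϵ.
Take δ = min(11, √11·ϵ). If 0 < |y − 11| < δ then y > 0 and |√y − √11| < |y − 11|/√11 < ϵ.

δ = min(11, √11·ϵ)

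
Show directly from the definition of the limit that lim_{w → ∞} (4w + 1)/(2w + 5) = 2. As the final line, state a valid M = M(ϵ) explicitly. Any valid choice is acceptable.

M = (9/2)/ϵ

Let ϵ > 0 be given. We seek M > 0 such that w > M implies |(4w + 1)/(2w + 5) − 2| < ϵ.
(4w + 1)/(2w + 5) − 2 = (2(4w + 1) − 4(2w + 5)) / (2(2w + 5)) = -18/(2(2w + 5)).
For w > 0 we have 2w + 5 > 2w, so |(4w + 1)/(2w + 5) − 2| = 18/(2(2w + 5)) < 18/(2·2w) = (9/2)/w.
Thus |(4w + 1)/(2w + 5) − 2| < ϵ whenever w > (9/2)/ϵ.
Take M = (9/2)/ϵ. If w > M then |(4w + 1)/(2w + 5) − 2| < (9/2)/w < ϵ.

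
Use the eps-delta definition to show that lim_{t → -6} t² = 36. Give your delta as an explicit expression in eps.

delta = min(1, eps/13)

Let eps > 0. We seek delta > 0 with 0 < |t + 6| < delta ⇒ |t² − 36| < eps.
Factor: t² − 36 = (t + 6)(t - 6), so |t² − 36| = |t + 6|·|t - 6|.
Restrict delta ≤ 1. Then |t + 6| < 1 gives |t| < 7, so by the triangle inequality |t - 6| ≤ 7 + 6 = 13.
Hence |t² − 36| ≤ 13|t + 6|, which is < eps once |t + 6| < eps/13.
Take delta = min(1, eps/13). If 0 < |t + 6| < delta then both bounds hold and |t² − 36| ≤ 13|t + 6| < 13·(eps/13) = eps.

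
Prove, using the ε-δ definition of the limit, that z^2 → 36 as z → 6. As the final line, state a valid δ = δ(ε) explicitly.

δ = min(1, ε/13)

Fix ε > 0. We seek δ > 0 with 0 < |z − 6| < δ ⇒ |z^2 − 36| < ε.
Factor: z^2 − 36 = (z − 6)(z + 6), so |z^2 − 36| = |z − 6|·|z + 6|.
Impose δ ≤ 1 so that |z| < 7; then |z + 6| ≤ 13.
Hence |z^2 − 36| ≤ 13|z − 6|, which is < ε once |z − 6| < ε/13.
Take δ = min(1, ε/13). If 0 < |z − 6| < δ then both bounds hold and |z^2 − 36| ≤ 13|z − 6| < 13·(ε/13) = ε.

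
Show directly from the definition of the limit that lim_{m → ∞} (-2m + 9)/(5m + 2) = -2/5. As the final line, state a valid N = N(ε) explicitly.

N = (49/25)/ε

Let ε > 0. For m ≥ 1, |(-2m + 9)/(5m + 2) + 2/5| = |49|/(5(5m + 2)) = 49/(5(5m + 2)).
Since 5m + 2 ≥ 5m for m ≥ 1, this is ≤ 49/(5·5m) = (49/25)/m.
So |(-2m + 9)/(5m + 2) + 2/5| < ε whenever m > (49/25)/ε.
Take N = (49/25)/ε. If m > N then |(-2m + 9)/(5m + 2) + 2/5| ≤ (49/25)/m < ε.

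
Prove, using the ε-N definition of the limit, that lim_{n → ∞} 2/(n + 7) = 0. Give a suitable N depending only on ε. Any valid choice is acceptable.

Suppose ε > 0. For n ≥ 1, |2/(n + 7) − 0| = 2/(n + 7) ≤ 2/n.
We need 2/n < ε, i.e. n > 2/ε.
Take N = 2/ε. If n > N then |2/(n + 7)| ≤ 2/n < ε.

N = 2/ε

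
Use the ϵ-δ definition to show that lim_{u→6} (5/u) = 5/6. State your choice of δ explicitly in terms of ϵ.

Let ϵ > 0 be given. We seek δ > 0 such that 0 < |u − 6| < δ implies |5/u − (5/6)| < ϵ.
|5/u − (5/6)| = 5·|6 − u|/(6·|u|) = 5|u − 6|/(6|u|).
Require δ ≤ 3 so that |u| > 6 − 3 = 3, hence 6|u| > 18.
Then |5/u − (5/6)| < 5|u − 6|/18, which is < ϵ when |u − 6| < (18/5)ϵ.
Take δ = min(3, (18/5)ϵ). Then 0 < |u − 6| < δ gives both |u − 6| < 3 and |u − 6| < (18/5)ϵ, so |5/u − (5/6)| < ϵ.

δ = min(3, (18/5)ϵ)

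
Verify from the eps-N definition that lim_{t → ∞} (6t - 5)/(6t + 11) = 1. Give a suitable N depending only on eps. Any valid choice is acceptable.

N = (8/3)/eps

Fix eps > 0. We seek N > 0 such that t > N implies |(6t - 5)/(6t + 11) − 1| < eps.
(6t - 5)/(6t + 11) − 1 = (6(6t - 5) − 6(6t + 11)) / (6(6t + 11)) = -96/(6(6t + 11)).
For t > 0 we have 6t + 11 > 6t, so |(6t - 5)/(6t + 11) − 1| = 96/(6(6t + 11)) < 96/(6·6t) = (8/3)/t.
Thus |(6t - 5)/(6t + 11) − 1| < eps whenever t > (8/3)/eps.
Take N = (8/3)/eps. If t > N then |(6t - 5)/(6t + 11) − 1| < (8/3)/t < eps.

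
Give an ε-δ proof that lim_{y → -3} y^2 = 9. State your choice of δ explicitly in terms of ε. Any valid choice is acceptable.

δ = min(2, ε/8)

Let ε > 0 be given. We seek δ > 0 with 0 < |y + 3| < δ ⇒ |y^2 − 9| < ε.
Factor: y^2 − 9 = (y + 3)(y - 3), so |y^2 − 9| = |y + 3|·|y - 3|.
Restrict δ ≤ 2. Then |y + 3| < 2 gives |y| < 5, so by the triangle inequality |y - 3| ≤ 5 + 3 = 8.
Hence |y^2 − 9| ≤ 8|y + 3|, which is < ε once |y + 3| < ε/8.
Take δ = min(2, ε/8). If 0 < |y + 3| < δ then both bounds hold and |y^2 − 9| ≤ 8|y + 3| < 8·(ε/8) = ε.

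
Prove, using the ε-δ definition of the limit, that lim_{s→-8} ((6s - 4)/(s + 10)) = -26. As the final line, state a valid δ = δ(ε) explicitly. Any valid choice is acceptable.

Suppose ε > 0. We want δ > 0 with 0 < |s + 8| < δ ⇒ |(6s - 4)/(s + 10) + 26| < ε.
Combining over a common denominator, (6s - 4)/(s + 10) + 26 = [(6s - 4)·2 − (-52)·(s + 10)] / [2·(s + 10)] = 64(s + 8) / (2(s + 10)).
So |(6s - 4)/(s + 10) + 26| = 64|s + 8| / (2·|s + 10|).
Require δ ≤ 1, so |s + 10| ≥ |2| − |s + 8| > 2 − 1 = 1.
Hence |(6s - 4)/(s + 10) + 26| < 64|s + 8|/(2·1) = 32|s + 8|, which is < ε once |s + 8| < (1/32)ε.
Take δ = min(1, (1/32)ε). Then 0 < |s + 8| < δ forces both bounds, so |(6s - 4)/(s + 10) + 26| < ε.

δ = min(1, (1/32)ε)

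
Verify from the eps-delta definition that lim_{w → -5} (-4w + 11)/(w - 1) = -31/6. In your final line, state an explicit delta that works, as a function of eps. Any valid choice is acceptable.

delta = min(3, (18/7)eps)

Let eps > 0. We want delta > 0 with 0 < |w + 5| < delta ⇒ |(-4w + 11)/(w - 1) + 31/6| < eps.
Combining over a common denominator, (-4w + 11)/(w - 1) + 31/6 = [(-4w + 11)·(-6) − 31·(w - 1)] / [(-6)·(w - 1)] = -7(w + 5) / ((-6)(w - 1)).
So |(-4w + 11)/(w - 1) + 31/6| = 7|w + 5| / (6·|w − 1|).
Restrict delta ≤ 3. Then |w + 5| < 3 gives |w − 1| = |(w + 5) + (-6)| ≥ 6 − 3 = 3.
Hence |(-4w + 11)/(w - 1) + 31/6| < 7|w + 5|/(6·3) = (7/18)|w + 5|, which is < eps once |w + 5| < (18/7)eps.
Take delta = min(3, (18/7)eps). Then 0 < |w + 5| < delta forces both bounds, so |(-4w + 11)/(w - 1) + 31/6| < eps.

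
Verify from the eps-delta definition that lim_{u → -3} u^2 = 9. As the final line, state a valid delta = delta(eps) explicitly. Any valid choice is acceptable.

delta = min(1, eps/7)

Suppose eps > 0. We seek delta > 0 with 0 < |u + 3| < delta ⇒ |u^2 − 9| < eps.
Factor: u^2 − 9 = (u + 3)(u - 3), so |u^2 − 9| = |u + 3|·|u - 3|.
Restrict delta ≤ 1. Then |u + 3| < 1 gives |u| < 4, so by the triangle inequality |u - 3| ≤ 4 + 3 = 7.
Hence |u^2 − 9| ≤ 7|u + 3|, which is < eps once |u + 3| < eps/7.
Take delta = min(1, eps/7). If 0 < |u + 3| < delta then both bounds hold and |u^2 − 9| ≤ 7|u + 3| < 7·(eps/7) = eps.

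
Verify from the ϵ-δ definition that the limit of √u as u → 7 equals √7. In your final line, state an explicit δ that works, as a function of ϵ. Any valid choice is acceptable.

δ = min(7, √7·ϵ)

Let ϵ > 0 be given. We want δ > 0 such that 0 < |u − 7| < δ implies |√u − √7| < ϵ.
Rationalise: √u − √7 = (u − 7)/(√u + √7), so |√u − √7| = |u − 7|/(√u + √7).
Restrict δ ≤ 7 so that |u − 7| < 7 forces u > 0, and then √u + √7 > √7.
Hence |√u − √7| < |u − 7|/√7, which is < ϵ once |u − 7| < √7·ϵ.
Take δ = min(7, √7·ϵ). If 0 < |u − 7| < δ then u > 0 and |√u − √7| < |u − 7|/√7 < ϵ.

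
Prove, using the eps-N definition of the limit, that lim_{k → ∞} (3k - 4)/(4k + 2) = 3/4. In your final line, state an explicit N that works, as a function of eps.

Fix eps > 0. For k ≥ 1, |(3k - 4)/(4k + 2) − (3/4)| = |-22|/(4(4k + 2)) = 22/(4(4k + 2)).
Since 4k + 2 ≥ 4k for k ≥ 1, this is ≤ 22/(4·4k) = (11/8)/k.
So |(3k - 4)/(4k + 2) − (3/4)| < eps whenever k > (11/8)/eps.
Take N = (11/8)/eps. If k > N then |(3k - 4)/(4k + 2) − (3/4)| ≤ (11/8)/k < eps.

N = (11/8)/eps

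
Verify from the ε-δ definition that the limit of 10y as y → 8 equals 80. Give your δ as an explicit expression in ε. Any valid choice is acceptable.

Let ε > 0 be given. We need δ > 0 so that 0 < |y − 8| < δ implies |(10y) − 80| < ε.
|(10y) − 80| = |10y - 80| = 10|y − 8|.
Thus it suffices that |y − 8| < ε/10.
Choosing δ = ε/10 gives |(10y) − 80| = 10|y − 8| < ε whenever |y − 8| < δ.

δ = ε/10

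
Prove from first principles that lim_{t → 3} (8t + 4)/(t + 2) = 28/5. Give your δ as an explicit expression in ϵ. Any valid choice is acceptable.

Let ϵ > 0. We want δ > 0 with 0 < |t − 3| < δ ⇒ |(8t + 4)/(t + 2) − (28/5)| < ϵ.
Combining over a common denominator, (8t + 4)/(t + 2) − (28/5) = [(8t + 4)·5 − 28·(t + 2)] / [5·(t + 2)] = 12(t − 3) / (5(t + 2)).
So |(8t + 4)/(t + 2) − (28/5)| = 12|t − 3| / (5·|t + 2|).
Restrict δ ≤ 5/2. Then |t − 3| < 5/2 gives |t + 2| = |(t − 3) + 5| ≥ 5 − 5/2 = 5/2.
Hence |(8t + 4)/(t + 2) − (28/5)| < 12|t − 3|/(5·(5/2)) = (24/25)|t − 3|, which is < ϵ once |t − 3| < (25/24)ϵ.
Take δ = min(5/2, (25/24)ϵ). Then 0 < |t − 3| < δ forces both bounds, so |(8t + 4)/(t + 2) − (28/5)| < ϵ.

δ = min(5/2, (25/24)ϵ)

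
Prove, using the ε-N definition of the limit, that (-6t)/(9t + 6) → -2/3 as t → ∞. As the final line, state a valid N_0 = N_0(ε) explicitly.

Let ε > 0 be given. We seek N_0 > 0 such that t > N_0 implies |(-6t)/(9t + 6) + 2/3| < ε.
(-6t)/(9t + 6) + 2/3 = (9(-6t) − (-6)(9t + 6)) / (9(9t + 6)) = 36/(9(9t + 6)).
For t > 0 we have 9t + 6 > 9t, so |(-6t)/(9t + 6) + 2/3| = 36/(9(9t + 6)) < 36/(9·9t) = (4/9)/t.
Thus |(-6t)/(9t + 6) + 2/3| < ε whenever t > (4/9)/ε.
Take N_0 = (4/9)/ε. If t > N_0 then |(-6t)/(9t + 6) + 2/3| < (4/9)/t < ε.

N_0 = (4/9)/ε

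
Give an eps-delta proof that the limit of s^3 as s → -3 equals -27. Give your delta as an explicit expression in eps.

Suppose eps > 0. We seek delta > 0 with 0 < |s + 3| < delta ⇒ |s^3 + 27| < eps.
Factor: s^3 + 27 = (s + 3)(s^2 - 3s + 9), so |s^3 + 27| = |s + 3|·|s^2 - 3s + 9|.
Impose delta ≤ 1 so that |s| < 4; then |s^2 - 3s + 9| ≤ 37.
Hence |s^3 + 27| ≤ 37|s + 3|, which is < eps once |s + 3| < eps/37.
Take delta = min(1, eps/37). If 0 < |s + 3| < delta then both bounds hold and |s^3 + 27| ≤ 37|s + 3| < 37·(eps/37) = eps.

delta = min(1, eps/37)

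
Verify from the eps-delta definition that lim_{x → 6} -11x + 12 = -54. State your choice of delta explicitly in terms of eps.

delta = eps/11

Let eps > 0 be given. We need delta > 0 so that 0 < |x − 6| < delta implies |(-11x + 12) + 54| < eps.
|(-11x + 12) + 54| = |-11x + 66| = 11|x − 6|.
Thus it suffices that |x − 6| < eps/11.
Take delta = eps/11. If 0 < |x − 6| < delta then |(-11x + 12) + 54| = 11|x − 6| < 11·(eps/11) = eps.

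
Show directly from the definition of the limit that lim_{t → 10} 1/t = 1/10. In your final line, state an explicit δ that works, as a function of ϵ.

δ = min(5, 50ϵ)

Let ϵ > 0. We seek δ > 0 such that 0 < |t − 10| < δ implies |1/t − (1/10)| < ϵ.
|1/t − (1/10)| = |10 − t|/(10·|t|) = |t − 10|/(10|t|).
Require δ ≤ 5 so that |t| > 10 − 5 = 5, hence 10|t| > 50.
Then |1/t − (1/10)| < |t − 10|/50, which is < ϵ when |t − 10| < 50ϵ.
Take δ = min(5, 50ϵ). Then 0 < |t − 10| < δ gives both |t − 10| < 5 and |t − 10| < 50ϵ, so |1/t − (1/10)| < ϵ.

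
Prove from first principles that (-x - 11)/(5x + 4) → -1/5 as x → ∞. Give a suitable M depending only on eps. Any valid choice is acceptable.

Fix eps > 0. We seek M > 0 such that x > M implies |(-x - 11)/(5x + 4) + 1/5| < eps.
(-x - 11)/(5x + 4) + 1/5 = (5(-x - 11) − (-1)(5x + 4)) / (5(5x + 4)) = -51/(5(5x + 4)).
For x > 0 we have 5x + 4 > 5x, so |(-x - 11)/(5x + 4) + 1/5| = 51/(5(5x + 4)) < 51/(5·5x) = (51/25)/x.
Thus |(-x - 11)/(5x + 4) + 1/5| < eps whenever x > (51/25)/eps.
Take M = (51/25)/eps. If x > M then |(-x - 11)/(5x + 4) + 1/5| < (51/25)/x < eps.

M = (51/25)/eps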